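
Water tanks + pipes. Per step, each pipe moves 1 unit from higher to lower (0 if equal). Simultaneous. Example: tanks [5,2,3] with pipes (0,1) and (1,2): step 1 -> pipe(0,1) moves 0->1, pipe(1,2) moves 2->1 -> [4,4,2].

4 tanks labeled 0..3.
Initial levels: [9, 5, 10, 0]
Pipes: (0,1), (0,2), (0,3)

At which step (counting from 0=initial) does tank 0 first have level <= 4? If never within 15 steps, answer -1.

Answer: 6

Derivation:
Step 1: flows [0->1,2->0,0->3] -> levels [8 6 9 1]
Step 2: flows [0->1,2->0,0->3] -> levels [7 7 8 2]
Step 3: flows [0=1,2->0,0->3] -> levels [7 7 7 3]
Step 4: flows [0=1,0=2,0->3] -> levels [6 7 7 4]
Step 5: flows [1->0,2->0,0->3] -> levels [7 6 6 5]
Step 6: flows [0->1,0->2,0->3] -> levels [4 7 7 6]
Tank 0 first reaches <=4 at step 6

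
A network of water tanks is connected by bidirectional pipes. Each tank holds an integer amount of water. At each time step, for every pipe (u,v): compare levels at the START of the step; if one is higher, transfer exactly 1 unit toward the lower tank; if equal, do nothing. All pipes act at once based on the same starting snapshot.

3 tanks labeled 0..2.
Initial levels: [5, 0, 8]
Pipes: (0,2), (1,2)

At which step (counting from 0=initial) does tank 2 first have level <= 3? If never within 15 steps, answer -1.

Step 1: flows [2->0,2->1] -> levels [6 1 6]
Step 2: flows [0=2,2->1] -> levels [6 2 5]
Step 3: flows [0->2,2->1] -> levels [5 3 5]
Step 4: flows [0=2,2->1] -> levels [5 4 4]
Step 5: flows [0->2,1=2] -> levels [4 4 5]
Step 6: flows [2->0,2->1] -> levels [5 5 3]
Tank 2 first reaches <=3 at step 6

Answer: 6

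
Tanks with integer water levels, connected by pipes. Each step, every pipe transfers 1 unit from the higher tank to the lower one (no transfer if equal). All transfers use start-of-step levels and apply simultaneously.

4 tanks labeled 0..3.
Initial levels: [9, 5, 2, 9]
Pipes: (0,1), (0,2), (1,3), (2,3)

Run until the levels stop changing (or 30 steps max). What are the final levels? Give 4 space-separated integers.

Answer: 5 7 8 5

Derivation:
Step 1: flows [0->1,0->2,3->1,3->2] -> levels [7 7 4 7]
Step 2: flows [0=1,0->2,1=3,3->2] -> levels [6 7 6 6]
Step 3: flows [1->0,0=2,1->3,2=3] -> levels [7 5 6 7]
Step 4: flows [0->1,0->2,3->1,3->2] -> levels [5 7 8 5]
Step 5: flows [1->0,2->0,1->3,2->3] -> levels [7 5 6 7]
  -> period-2 cycle: step 5 state = step 3 state; never stabilizes
  -> state at step 30: (30-3) mod 2 = 1, same as step 4 -> [5 7 8 5]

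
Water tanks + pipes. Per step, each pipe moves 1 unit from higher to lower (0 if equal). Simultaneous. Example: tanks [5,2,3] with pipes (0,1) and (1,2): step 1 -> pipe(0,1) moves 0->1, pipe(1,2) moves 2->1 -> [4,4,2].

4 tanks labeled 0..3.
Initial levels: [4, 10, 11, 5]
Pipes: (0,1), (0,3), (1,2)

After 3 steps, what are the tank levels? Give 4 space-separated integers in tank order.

Step 1: flows [1->0,3->0,2->1] -> levels [6 10 10 4]
Step 2: flows [1->0,0->3,1=2] -> levels [6 9 10 5]
Step 3: flows [1->0,0->3,2->1] -> levels [6 9 9 6]

Answer: 6 9 9 6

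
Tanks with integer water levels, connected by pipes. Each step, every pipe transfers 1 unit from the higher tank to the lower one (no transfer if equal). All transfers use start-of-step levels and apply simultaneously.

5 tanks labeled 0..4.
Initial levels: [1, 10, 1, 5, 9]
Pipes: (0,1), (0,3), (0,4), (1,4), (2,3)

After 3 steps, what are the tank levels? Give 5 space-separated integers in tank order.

Answer: 6 6 3 4 7

Derivation:
Step 1: flows [1->0,3->0,4->0,1->4,3->2] -> levels [4 8 2 3 9]
Step 2: flows [1->0,0->3,4->0,4->1,3->2] -> levels [5 8 3 3 7]
Step 3: flows [1->0,0->3,4->0,1->4,2=3] -> levels [6 6 3 4 7]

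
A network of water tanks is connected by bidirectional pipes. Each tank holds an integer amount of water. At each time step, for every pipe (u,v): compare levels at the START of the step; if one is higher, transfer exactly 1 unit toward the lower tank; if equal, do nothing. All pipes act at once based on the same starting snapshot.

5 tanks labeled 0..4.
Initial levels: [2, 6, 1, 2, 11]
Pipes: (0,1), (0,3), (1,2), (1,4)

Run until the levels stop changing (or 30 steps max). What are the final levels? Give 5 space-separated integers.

Step 1: flows [1->0,0=3,1->2,4->1] -> levels [3 5 2 2 10]
Step 2: flows [1->0,0->3,1->2,4->1] -> levels [3 4 3 3 9]
Step 3: flows [1->0,0=3,1->2,4->1] -> levels [4 3 4 3 8]
Step 4: flows [0->1,0->3,2->1,4->1] -> levels [2 6 3 4 7]
Step 5: flows [1->0,3->0,1->2,4->1] -> levels [4 5 4 3 6]
Step 6: flows [1->0,0->3,1->2,4->1] -> levels [4 4 5 4 5]
Step 7: flows [0=1,0=3,2->1,4->1] -> levels [4 6 4 4 4]
Step 8: flows [1->0,0=3,1->2,1->4] -> levels [5 3 5 4 5]
Step 9: flows [0->1,0->3,2->1,4->1] -> levels [3 6 4 5 4]
Step 10: flows [1->0,3->0,1->2,1->4] -> levels [5 3 5 4 5]
  -> period-2 cycle: step 10 state = step 8 state; never stabilizes
  -> state at step 30: (30-8) mod 2 = 0, same as step 8 -> [5 3 5 4 5]

Answer: 5 3 5 4 5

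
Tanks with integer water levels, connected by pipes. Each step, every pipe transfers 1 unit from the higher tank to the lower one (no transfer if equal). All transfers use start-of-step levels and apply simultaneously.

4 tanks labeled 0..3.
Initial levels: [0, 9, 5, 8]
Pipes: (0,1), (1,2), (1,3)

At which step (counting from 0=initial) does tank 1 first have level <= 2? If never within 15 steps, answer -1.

Step 1: flows [1->0,1->2,1->3] -> levels [1 6 6 9]
Step 2: flows [1->0,1=2,3->1] -> levels [2 6 6 8]
Step 3: flows [1->0,1=2,3->1] -> levels [3 6 6 7]
Step 4: flows [1->0,1=2,3->1] -> levels [4 6 6 6]
Step 5: flows [1->0,1=2,1=3] -> levels [5 5 6 6]
Step 6: flows [0=1,2->1,3->1] -> levels [5 7 5 5]
Step 7: flows [1->0,1->2,1->3] -> levels [6 4 6 6]
Step 8: flows [0->1,2->1,3->1] -> levels [5 7 5 5]
  -> period-2 cycle (repeats step 6); tank 1 never drops to <=2
Tank 1 never reaches <=2 within 15 steps

Answer: -1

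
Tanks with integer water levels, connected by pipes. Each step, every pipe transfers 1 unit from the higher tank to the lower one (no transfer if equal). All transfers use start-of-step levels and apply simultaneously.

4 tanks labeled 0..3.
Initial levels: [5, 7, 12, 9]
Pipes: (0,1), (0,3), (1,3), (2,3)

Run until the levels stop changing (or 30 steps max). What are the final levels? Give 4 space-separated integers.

Answer: 8 8 10 7

Derivation:
Step 1: flows [1->0,3->0,3->1,2->3] -> levels [7 7 11 8]
Step 2: flows [0=1,3->0,3->1,2->3] -> levels [8 8 10 7]
Step 3: flows [0=1,0->3,1->3,2->3] -> levels [7 7 9 10]
Step 4: flows [0=1,3->0,3->1,3->2] -> levels [8 8 10 7]
  -> period-2 cycle: step 4 state = step 2 state; never stabilizes
  -> state at step 30: (30-2) mod 2 = 0, same as step 2 -> [8 8 10 7]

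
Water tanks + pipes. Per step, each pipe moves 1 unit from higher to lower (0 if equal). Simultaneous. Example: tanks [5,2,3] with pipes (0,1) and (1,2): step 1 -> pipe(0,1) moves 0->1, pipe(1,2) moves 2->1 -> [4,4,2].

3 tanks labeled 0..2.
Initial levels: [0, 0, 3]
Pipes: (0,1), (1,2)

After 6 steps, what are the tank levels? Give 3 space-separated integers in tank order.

Answer: 1 1 1

Derivation:
Step 1: flows [0=1,2->1] -> levels [0 1 2]
Step 2: flows [1->0,2->1] -> levels [1 1 1]
Step 3: flows [0=1,1=2] -> levels [1 1 1]
  -> stable; steps 4..6 unchanged -> [1 1 1]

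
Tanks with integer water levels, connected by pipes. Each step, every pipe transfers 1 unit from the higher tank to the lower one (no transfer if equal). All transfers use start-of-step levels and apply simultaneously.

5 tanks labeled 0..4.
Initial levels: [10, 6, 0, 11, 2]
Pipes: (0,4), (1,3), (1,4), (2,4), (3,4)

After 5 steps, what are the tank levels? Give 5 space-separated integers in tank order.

Step 1: flows [0->4,3->1,1->4,4->2,3->4] -> levels [9 6 1 9 4]
Step 2: flows [0->4,3->1,1->4,4->2,3->4] -> levels [8 6 2 7 6]
Step 3: flows [0->4,3->1,1=4,4->2,3->4] -> levels [7 7 3 5 7]
Step 4: flows [0=4,1->3,1=4,4->2,4->3] -> levels [7 6 4 7 5]
Step 5: flows [0->4,3->1,1->4,4->2,3->4] -> levels [6 6 5 5 7]

Answer: 6 6 5 5 7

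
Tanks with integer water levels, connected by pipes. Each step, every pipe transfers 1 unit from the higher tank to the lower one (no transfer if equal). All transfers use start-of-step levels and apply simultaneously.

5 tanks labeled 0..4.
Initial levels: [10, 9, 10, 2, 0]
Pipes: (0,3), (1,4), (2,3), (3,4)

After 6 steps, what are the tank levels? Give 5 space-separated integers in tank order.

Step 1: flows [0->3,1->4,2->3,3->4] -> levels [9 8 9 3 2]
Step 2: flows [0->3,1->4,2->3,3->4] -> levels [8 7 8 4 4]
Step 3: flows [0->3,1->4,2->3,3=4] -> levels [7 6 7 6 5]
Step 4: flows [0->3,1->4,2->3,3->4] -> levels [6 5 6 7 7]
Step 5: flows [3->0,4->1,3->2,3=4] -> levels [7 6 7 5 6]
Step 6: flows [0->3,1=4,2->3,4->3] -> levels [6 6 6 8 5]

Answer: 6 6 6 8 5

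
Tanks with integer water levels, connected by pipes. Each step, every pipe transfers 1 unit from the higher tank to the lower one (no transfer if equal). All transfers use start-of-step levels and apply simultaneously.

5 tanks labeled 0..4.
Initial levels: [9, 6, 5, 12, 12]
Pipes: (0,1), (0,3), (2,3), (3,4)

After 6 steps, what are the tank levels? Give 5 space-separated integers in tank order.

Answer: 10 8 9 8 9

Derivation:
Step 1: flows [0->1,3->0,3->2,3=4] -> levels [9 7 6 10 12]
Step 2: flows [0->1,3->0,3->2,4->3] -> levels [9 8 7 9 11]
Step 3: flows [0->1,0=3,3->2,4->3] -> levels [8 9 8 9 10]
Step 4: flows [1->0,3->0,3->2,4->3] -> levels [10 8 9 8 9]
Step 5: flows [0->1,0->3,2->3,4->3] -> levels [8 9 8 11 8]
Step 6: flows [1->0,3->0,3->2,3->4] -> levels [10 8 9 8 9]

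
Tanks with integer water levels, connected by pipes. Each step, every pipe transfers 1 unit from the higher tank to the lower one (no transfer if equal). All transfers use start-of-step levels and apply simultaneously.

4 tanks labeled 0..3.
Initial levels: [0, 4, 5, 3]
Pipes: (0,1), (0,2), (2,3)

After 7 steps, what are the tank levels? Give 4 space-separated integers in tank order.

Step 1: flows [1->0,2->0,2->3] -> levels [2 3 3 4]
Step 2: flows [1->0,2->0,3->2] -> levels [4 2 3 3]
Step 3: flows [0->1,0->2,2=3] -> levels [2 3 4 3]
Step 4: flows [1->0,2->0,2->3] -> levels [4 2 2 4]
Step 5: flows [0->1,0->2,3->2] -> levels [2 3 4 3]
  -> period-2 cycle: step 5 state = step 3 state
  -> state at step 7: (7-3) mod 2 = 0, same as step 3 -> [2 3 4 3]

Answer: 2 3 4 3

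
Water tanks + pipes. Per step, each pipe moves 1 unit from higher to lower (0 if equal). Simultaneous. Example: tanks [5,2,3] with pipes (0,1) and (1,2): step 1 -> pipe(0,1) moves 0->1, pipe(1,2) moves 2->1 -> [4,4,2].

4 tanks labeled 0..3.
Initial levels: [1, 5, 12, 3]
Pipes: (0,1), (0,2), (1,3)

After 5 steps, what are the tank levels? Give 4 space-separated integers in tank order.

Step 1: flows [1->0,2->0,1->3] -> levels [3 3 11 4]
Step 2: flows [0=1,2->0,3->1] -> levels [4 4 10 3]
Step 3: flows [0=1,2->0,1->3] -> levels [5 3 9 4]
Step 4: flows [0->1,2->0,3->1] -> levels [5 5 8 3]
Step 5: flows [0=1,2->0,1->3] -> levels [6 4 7 4]

Answer: 6 4 7 4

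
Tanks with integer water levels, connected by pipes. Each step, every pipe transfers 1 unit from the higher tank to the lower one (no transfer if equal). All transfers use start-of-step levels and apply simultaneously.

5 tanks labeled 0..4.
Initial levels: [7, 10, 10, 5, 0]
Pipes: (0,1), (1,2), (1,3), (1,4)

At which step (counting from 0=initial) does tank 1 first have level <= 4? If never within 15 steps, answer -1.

Answer: 7

Derivation:
Step 1: flows [1->0,1=2,1->3,1->4] -> levels [8 7 10 6 1]
Step 2: flows [0->1,2->1,1->3,1->4] -> levels [7 7 9 7 2]
Step 3: flows [0=1,2->1,1=3,1->4] -> levels [7 7 8 7 3]
Step 4: flows [0=1,2->1,1=3,1->4] -> levels [7 7 7 7 4]
Step 5: flows [0=1,1=2,1=3,1->4] -> levels [7 6 7 7 5]
Step 6: flows [0->1,2->1,3->1,1->4] -> levels [6 8 6 6 6]
Step 7: flows [1->0,1->2,1->3,1->4] -> levels [7 4 7 7 7]
Tank 1 first reaches <=4 at step 7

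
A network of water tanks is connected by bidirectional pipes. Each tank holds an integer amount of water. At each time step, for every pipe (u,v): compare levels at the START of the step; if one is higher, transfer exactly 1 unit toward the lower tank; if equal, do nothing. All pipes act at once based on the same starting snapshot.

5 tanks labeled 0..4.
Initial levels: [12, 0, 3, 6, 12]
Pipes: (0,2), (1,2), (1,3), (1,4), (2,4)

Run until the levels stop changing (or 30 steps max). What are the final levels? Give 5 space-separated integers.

Answer: 7 8 7 5 6

Derivation:
Step 1: flows [0->2,2->1,3->1,4->1,4->2] -> levels [11 3 4 5 10]
Step 2: flows [0->2,2->1,3->1,4->1,4->2] -> levels [10 6 5 4 8]
Step 3: flows [0->2,1->2,1->3,4->1,4->2] -> levels [9 5 8 5 6]
Step 4: flows [0->2,2->1,1=3,4->1,2->4] -> levels [8 7 7 5 6]
Step 5: flows [0->2,1=2,1->3,1->4,2->4] -> levels [7 5 7 6 8]
Step 6: flows [0=2,2->1,3->1,4->1,4->2] -> levels [7 8 7 5 6]
Step 7: flows [0=2,1->2,1->3,1->4,2->4] -> levels [7 5 7 6 8]
  -> period-2 cycle: step 7 state = step 5 state; never stabilizes
  -> state at step 30: (30-5) mod 2 = 1, same as step 6 -> [7 8 7 5 6]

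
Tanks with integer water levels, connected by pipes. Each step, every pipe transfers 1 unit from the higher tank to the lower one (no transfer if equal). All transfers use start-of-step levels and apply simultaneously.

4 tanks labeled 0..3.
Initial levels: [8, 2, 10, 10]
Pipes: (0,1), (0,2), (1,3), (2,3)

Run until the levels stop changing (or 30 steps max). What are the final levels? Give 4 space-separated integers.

Answer: 9 6 6 9

Derivation:
Step 1: flows [0->1,2->0,3->1,2=3] -> levels [8 4 9 9]
Step 2: flows [0->1,2->0,3->1,2=3] -> levels [8 6 8 8]
Step 3: flows [0->1,0=2,3->1,2=3] -> levels [7 8 8 7]
Step 4: flows [1->0,2->0,1->3,2->3] -> levels [9 6 6 9]
Step 5: flows [0->1,0->2,3->1,3->2] -> levels [7 8 8 7]
  -> period-2 cycle: step 5 state = step 3 state; never stabilizes
  -> state at step 30: (30-3) mod 2 = 1, same as step 4 -> [9 6 6 9]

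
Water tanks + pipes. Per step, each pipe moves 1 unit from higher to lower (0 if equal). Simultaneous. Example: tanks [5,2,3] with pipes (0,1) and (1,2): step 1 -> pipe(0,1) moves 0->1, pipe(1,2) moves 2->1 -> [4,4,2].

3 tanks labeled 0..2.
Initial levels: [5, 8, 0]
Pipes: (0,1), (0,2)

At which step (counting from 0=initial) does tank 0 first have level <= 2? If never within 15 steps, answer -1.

Step 1: flows [1->0,0->2] -> levels [5 7 1]
Step 2: flows [1->0,0->2] -> levels [5 6 2]
Step 3: flows [1->0,0->2] -> levels [5 5 3]
Step 4: flows [0=1,0->2] -> levels [4 5 4]
Step 5: flows [1->0,0=2] -> levels [5 4 4]
Step 6: flows [0->1,0->2] -> levels [3 5 5]
Step 7: flows [1->0,2->0] -> levels [5 4 4]
  -> period-2 cycle (repeats step 5); tank 0 never drops to <=2
Tank 0 never reaches <=2 within 15 steps

Answer: -1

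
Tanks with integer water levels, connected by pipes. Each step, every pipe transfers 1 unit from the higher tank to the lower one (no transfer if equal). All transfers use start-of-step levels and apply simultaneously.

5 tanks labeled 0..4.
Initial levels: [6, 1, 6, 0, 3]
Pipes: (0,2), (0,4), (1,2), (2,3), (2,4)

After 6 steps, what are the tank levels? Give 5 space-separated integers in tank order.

Step 1: flows [0=2,0->4,2->1,2->3,2->4] -> levels [5 2 3 1 5]
Step 2: flows [0->2,0=4,2->1,2->3,4->2] -> levels [4 3 3 2 4]
Step 3: flows [0->2,0=4,1=2,2->3,4->2] -> levels [3 3 4 3 3]
Step 4: flows [2->0,0=4,2->1,2->3,2->4] -> levels [4 4 0 4 4]
Step 5: flows [0->2,0=4,1->2,3->2,4->2] -> levels [3 3 4 3 3]
  -> period-2 cycle: step 5 state = step 3 state
  -> state at step 6: (6-3) mod 2 = 1, same as step 4 -> [4 4 0 4 4]

Answer: 4 4 0 4 4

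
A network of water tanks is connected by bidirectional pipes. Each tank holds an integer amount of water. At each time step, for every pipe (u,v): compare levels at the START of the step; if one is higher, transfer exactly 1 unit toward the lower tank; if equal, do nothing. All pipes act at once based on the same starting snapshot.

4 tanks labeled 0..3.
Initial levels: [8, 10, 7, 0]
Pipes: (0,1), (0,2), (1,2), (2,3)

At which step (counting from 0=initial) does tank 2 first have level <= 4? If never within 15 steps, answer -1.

Step 1: flows [1->0,0->2,1->2,2->3] -> levels [8 8 8 1]
Step 2: flows [0=1,0=2,1=2,2->3] -> levels [8 8 7 2]
Step 3: flows [0=1,0->2,1->2,2->3] -> levels [7 7 8 3]
Step 4: flows [0=1,2->0,2->1,2->3] -> levels [8 8 5 4]
Step 5: flows [0=1,0->2,1->2,2->3] -> levels [7 7 6 5]
Step 6: flows [0=1,0->2,1->2,2->3] -> levels [6 6 7 6]
Step 7: flows [0=1,2->0,2->1,2->3] -> levels [7 7 4 7]
Tank 2 first reaches <=4 at step 7

Answer: 7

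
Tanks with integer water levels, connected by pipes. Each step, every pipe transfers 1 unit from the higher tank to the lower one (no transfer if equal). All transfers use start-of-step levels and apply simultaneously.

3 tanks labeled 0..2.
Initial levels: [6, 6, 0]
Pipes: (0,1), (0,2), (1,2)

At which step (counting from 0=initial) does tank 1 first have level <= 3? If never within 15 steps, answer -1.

Step 1: flows [0=1,0->2,1->2] -> levels [5 5 2]
Step 2: flows [0=1,0->2,1->2] -> levels [4 4 4]
Step 3: flows [0=1,0=2,1=2] -> levels [4 4 4]
  -> stable; tank 1 stays at 4 > 3
Tank 1 never reaches <=3 within 15 steps

Answer: -1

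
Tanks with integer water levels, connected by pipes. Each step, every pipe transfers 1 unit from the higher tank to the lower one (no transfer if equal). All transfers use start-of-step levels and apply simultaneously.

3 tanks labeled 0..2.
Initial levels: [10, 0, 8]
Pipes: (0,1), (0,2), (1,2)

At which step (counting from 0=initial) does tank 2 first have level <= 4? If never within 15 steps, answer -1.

Step 1: flows [0->1,0->2,2->1] -> levels [8 2 8]
Step 2: flows [0->1,0=2,2->1] -> levels [7 4 7]
Step 3: flows [0->1,0=2,2->1] -> levels [6 6 6]
Step 4: flows [0=1,0=2,1=2] -> levels [6 6 6]
  -> stable; tank 2 stays at 6 > 4
Tank 2 never reaches <=4 within 15 steps

Answer: -1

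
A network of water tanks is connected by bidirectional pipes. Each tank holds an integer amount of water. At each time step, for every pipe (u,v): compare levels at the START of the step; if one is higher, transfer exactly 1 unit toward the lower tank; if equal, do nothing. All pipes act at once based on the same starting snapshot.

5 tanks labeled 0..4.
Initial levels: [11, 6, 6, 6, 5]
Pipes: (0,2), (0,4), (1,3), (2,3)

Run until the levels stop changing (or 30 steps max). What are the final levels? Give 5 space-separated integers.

Answer: 8 6 6 8 6

Derivation:
Step 1: flows [0->2,0->4,1=3,2=3] -> levels [9 6 7 6 6]
Step 2: flows [0->2,0->4,1=3,2->3] -> levels [7 6 7 7 7]
Step 3: flows [0=2,0=4,3->1,2=3] -> levels [7 7 7 6 7]
Step 4: flows [0=2,0=4,1->3,2->3] -> levels [7 6 6 8 7]
Step 5: flows [0->2,0=4,3->1,3->2] -> levels [6 7 8 6 7]
Step 6: flows [2->0,4->0,1->3,2->3] -> levels [8 6 6 8 6]
Step 7: flows [0->2,0->4,3->1,3->2] -> levels [6 7 8 6 7]
  -> period-2 cycle: step 7 state = step 5 state; never stabilizes
  -> state at step 30: (30-5) mod 2 = 1, same as step 6 -> [8 6 6 8 6]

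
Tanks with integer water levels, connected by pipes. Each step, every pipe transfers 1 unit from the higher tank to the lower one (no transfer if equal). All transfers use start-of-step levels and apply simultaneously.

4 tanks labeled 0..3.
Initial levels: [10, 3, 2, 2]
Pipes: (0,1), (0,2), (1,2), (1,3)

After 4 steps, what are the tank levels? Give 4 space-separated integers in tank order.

Answer: 5 4 4 4

Derivation:
Step 1: flows [0->1,0->2,1->2,1->3] -> levels [8 2 4 3]
Step 2: flows [0->1,0->2,2->1,3->1] -> levels [6 5 4 2]
Step 3: flows [0->1,0->2,1->2,1->3] -> levels [4 4 6 3]
Step 4: flows [0=1,2->0,2->1,1->3] -> levels [5 4 4 4]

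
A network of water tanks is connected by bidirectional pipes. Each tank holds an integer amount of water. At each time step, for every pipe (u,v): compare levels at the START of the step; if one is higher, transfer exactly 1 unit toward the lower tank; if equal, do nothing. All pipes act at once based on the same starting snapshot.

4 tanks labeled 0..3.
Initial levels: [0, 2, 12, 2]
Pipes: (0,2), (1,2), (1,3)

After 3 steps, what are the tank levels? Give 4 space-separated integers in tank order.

Step 1: flows [2->0,2->1,1=3] -> levels [1 3 10 2]
Step 2: flows [2->0,2->1,1->3] -> levels [2 3 8 3]
Step 3: flows [2->0,2->1,1=3] -> levels [3 4 6 3]

Answer: 3 4 6 3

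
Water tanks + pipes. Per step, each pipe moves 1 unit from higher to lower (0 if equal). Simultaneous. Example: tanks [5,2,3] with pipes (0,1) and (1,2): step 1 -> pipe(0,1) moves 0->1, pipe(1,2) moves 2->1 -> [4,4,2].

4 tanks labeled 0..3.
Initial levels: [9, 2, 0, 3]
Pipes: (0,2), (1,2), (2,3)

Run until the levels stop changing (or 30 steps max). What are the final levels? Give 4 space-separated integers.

Answer: 4 4 2 4

Derivation:
Step 1: flows [0->2,1->2,3->2] -> levels [8 1 3 2]
Step 2: flows [0->2,2->1,2->3] -> levels [7 2 2 3]
Step 3: flows [0->2,1=2,3->2] -> levels [6 2 4 2]
Step 4: flows [0->2,2->1,2->3] -> levels [5 3 3 3]
Step 5: flows [0->2,1=2,2=3] -> levels [4 3 4 3]
Step 6: flows [0=2,2->1,2->3] -> levels [4 4 2 4]
Step 7: flows [0->2,1->2,3->2] -> levels [3 3 5 3]
Step 8: flows [2->0,2->1,2->3] -> levels [4 4 2 4]
  -> period-2 cycle: step 8 state = step 6 state; never stabilizes
  -> state at step 30: (30-6) mod 2 = 0, same as step 6 -> [4 4 2 4]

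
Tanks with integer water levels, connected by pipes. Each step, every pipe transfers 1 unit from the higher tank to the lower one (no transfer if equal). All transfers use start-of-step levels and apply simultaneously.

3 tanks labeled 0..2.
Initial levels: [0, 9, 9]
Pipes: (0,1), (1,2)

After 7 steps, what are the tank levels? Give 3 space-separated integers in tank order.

Answer: 6 6 6

Derivation:
Step 1: flows [1->0,1=2] -> levels [1 8 9]
Step 2: flows [1->0,2->1] -> levels [2 8 8]
Step 3: flows [1->0,1=2] -> levels [3 7 8]
Step 4: flows [1->0,2->1] -> levels [4 7 7]
Step 5: flows [1->0,1=2] -> levels [5 6 7]
Step 6: flows [1->0,2->1] -> levels [6 6 6]
Step 7: flows [0=1,1=2] -> levels [6 6 6]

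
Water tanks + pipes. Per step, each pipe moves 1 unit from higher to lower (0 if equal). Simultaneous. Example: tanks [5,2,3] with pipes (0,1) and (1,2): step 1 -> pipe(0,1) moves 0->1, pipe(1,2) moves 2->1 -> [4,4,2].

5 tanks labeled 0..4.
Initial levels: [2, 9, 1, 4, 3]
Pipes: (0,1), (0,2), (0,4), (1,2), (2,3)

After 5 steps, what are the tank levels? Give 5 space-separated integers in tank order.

Step 1: flows [1->0,0->2,4->0,1->2,3->2] -> levels [3 7 4 3 2]
Step 2: flows [1->0,2->0,0->4,1->2,2->3] -> levels [4 5 3 4 3]
Step 3: flows [1->0,0->2,0->4,1->2,3->2] -> levels [3 3 6 3 4]
Step 4: flows [0=1,2->0,4->0,2->1,2->3] -> levels [5 4 3 4 3]
Step 5: flows [0->1,0->2,0->4,1->2,3->2] -> levels [2 4 6 3 4]

Answer: 2 4 6 3 4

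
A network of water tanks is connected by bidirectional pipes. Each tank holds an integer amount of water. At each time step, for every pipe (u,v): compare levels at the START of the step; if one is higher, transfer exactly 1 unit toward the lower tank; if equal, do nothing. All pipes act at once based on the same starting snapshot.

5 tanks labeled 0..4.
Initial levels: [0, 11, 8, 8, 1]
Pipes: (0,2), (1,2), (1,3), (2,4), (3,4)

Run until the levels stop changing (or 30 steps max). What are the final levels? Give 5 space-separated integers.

Step 1: flows [2->0,1->2,1->3,2->4,3->4] -> levels [1 9 7 8 3]
Step 2: flows [2->0,1->2,1->3,2->4,3->4] -> levels [2 7 6 8 5]
Step 3: flows [2->0,1->2,3->1,2->4,3->4] -> levels [3 7 5 6 7]
Step 4: flows [2->0,1->2,1->3,4->2,4->3] -> levels [4 5 6 8 5]
Step 5: flows [2->0,2->1,3->1,2->4,3->4] -> levels [5 7 3 6 7]
Step 6: flows [0->2,1->2,1->3,4->2,4->3] -> levels [4 5 6 8 5]
  -> period-2 cycle: step 6 state = step 4 state; never stabilizes
  -> state at step 30: (30-4) mod 2 = 0, same as step 4 -> [4 5 6 8 5]

Answer: 4 5 6 8 5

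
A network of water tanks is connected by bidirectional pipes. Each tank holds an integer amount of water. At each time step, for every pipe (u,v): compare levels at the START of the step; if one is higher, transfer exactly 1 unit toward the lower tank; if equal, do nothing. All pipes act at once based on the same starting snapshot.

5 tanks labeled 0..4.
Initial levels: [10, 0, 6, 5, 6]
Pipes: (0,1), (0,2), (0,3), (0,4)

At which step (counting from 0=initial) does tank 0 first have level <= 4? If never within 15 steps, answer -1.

Answer: 3

Derivation:
Step 1: flows [0->1,0->2,0->3,0->4] -> levels [6 1 7 6 7]
Step 2: flows [0->1,2->0,0=3,4->0] -> levels [7 2 6 6 6]
Step 3: flows [0->1,0->2,0->3,0->4] -> levels [3 3 7 7 7]
Tank 0 first reaches <=4 at step 3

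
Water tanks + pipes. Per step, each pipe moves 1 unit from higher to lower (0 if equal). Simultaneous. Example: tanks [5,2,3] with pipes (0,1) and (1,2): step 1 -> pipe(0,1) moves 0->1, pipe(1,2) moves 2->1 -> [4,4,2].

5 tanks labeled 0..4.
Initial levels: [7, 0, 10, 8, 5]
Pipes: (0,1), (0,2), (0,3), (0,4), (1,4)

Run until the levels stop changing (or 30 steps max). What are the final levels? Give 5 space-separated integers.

Step 1: flows [0->1,2->0,3->0,0->4,4->1] -> levels [7 2 9 7 5]
Step 2: flows [0->1,2->0,0=3,0->4,4->1] -> levels [6 4 8 7 5]
Step 3: flows [0->1,2->0,3->0,0->4,4->1] -> levels [6 6 7 6 5]
Step 4: flows [0=1,2->0,0=3,0->4,1->4] -> levels [6 5 6 6 7]
Step 5: flows [0->1,0=2,0=3,4->0,4->1] -> levels [6 7 6 6 5]
Step 6: flows [1->0,0=2,0=3,0->4,1->4] -> levels [6 5 6 6 7]
  -> period-2 cycle: step 6 state = step 4 state; never stabilizes
  -> state at step 30: (30-4) mod 2 = 0, same as step 4 -> [6 5 6 6 7]

Answer: 6 5 6 6 7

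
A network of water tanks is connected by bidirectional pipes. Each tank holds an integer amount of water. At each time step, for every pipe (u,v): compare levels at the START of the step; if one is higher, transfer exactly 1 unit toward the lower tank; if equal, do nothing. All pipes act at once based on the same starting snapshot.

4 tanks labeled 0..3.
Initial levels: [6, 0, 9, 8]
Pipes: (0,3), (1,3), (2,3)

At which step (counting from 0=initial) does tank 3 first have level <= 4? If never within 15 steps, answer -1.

Step 1: flows [3->0,3->1,2->3] -> levels [7 1 8 7]
Step 2: flows [0=3,3->1,2->3] -> levels [7 2 7 7]
Step 3: flows [0=3,3->1,2=3] -> levels [7 3 7 6]
Step 4: flows [0->3,3->1,2->3] -> levels [6 4 6 7]
Step 5: flows [3->0,3->1,3->2] -> levels [7 5 7 4]
Tank 3 first reaches <=4 at step 5

Answer: 5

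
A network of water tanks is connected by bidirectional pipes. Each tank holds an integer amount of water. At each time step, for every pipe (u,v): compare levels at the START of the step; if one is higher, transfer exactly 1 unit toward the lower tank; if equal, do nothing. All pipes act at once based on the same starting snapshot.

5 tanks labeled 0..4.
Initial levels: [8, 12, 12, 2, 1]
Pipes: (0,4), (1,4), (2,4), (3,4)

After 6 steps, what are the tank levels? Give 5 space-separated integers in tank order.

Step 1: flows [0->4,1->4,2->4,3->4] -> levels [7 11 11 1 5]
Step 2: flows [0->4,1->4,2->4,4->3] -> levels [6 10 10 2 7]
Step 3: flows [4->0,1->4,2->4,4->3] -> levels [7 9 9 3 7]
Step 4: flows [0=4,1->4,2->4,4->3] -> levels [7 8 8 4 8]
Step 5: flows [4->0,1=4,2=4,4->3] -> levels [8 8 8 5 6]
Step 6: flows [0->4,1->4,2->4,4->3] -> levels [7 7 7 6 8]

Answer: 7 7 7 6 8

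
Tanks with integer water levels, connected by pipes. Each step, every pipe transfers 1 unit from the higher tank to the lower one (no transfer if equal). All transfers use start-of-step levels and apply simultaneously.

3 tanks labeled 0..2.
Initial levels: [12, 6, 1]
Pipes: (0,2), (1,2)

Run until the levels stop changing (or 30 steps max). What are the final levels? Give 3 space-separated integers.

Step 1: flows [0->2,1->2] -> levels [11 5 3]
Step 2: flows [0->2,1->2] -> levels [10 4 5]
Step 3: flows [0->2,2->1] -> levels [9 5 5]
Step 4: flows [0->2,1=2] -> levels [8 5 6]
Step 5: flows [0->2,2->1] -> levels [7 6 6]
Step 6: flows [0->2,1=2] -> levels [6 6 7]
Step 7: flows [2->0,2->1] -> levels [7 7 5]
Step 8: flows [0->2,1->2] -> levels [6 6 7]
  -> period-2 cycle: step 8 state = step 6 state; never stabilizes
  -> state at step 30: (30-6) mod 2 = 0, same as step 6 -> [6 6 7]

Answer: 6 6 7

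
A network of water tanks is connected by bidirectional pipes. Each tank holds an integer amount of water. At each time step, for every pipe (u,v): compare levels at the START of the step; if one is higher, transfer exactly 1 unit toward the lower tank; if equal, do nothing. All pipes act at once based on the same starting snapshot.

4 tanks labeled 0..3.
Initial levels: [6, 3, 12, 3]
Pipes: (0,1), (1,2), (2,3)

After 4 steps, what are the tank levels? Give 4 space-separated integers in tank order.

Step 1: flows [0->1,2->1,2->3] -> levels [5 5 10 4]
Step 2: flows [0=1,2->1,2->3] -> levels [5 6 8 5]
Step 3: flows [1->0,2->1,2->3] -> levels [6 6 6 6]
Step 4: flows [0=1,1=2,2=3] -> levels [6 6 6 6]

Answer: 6 6 6 6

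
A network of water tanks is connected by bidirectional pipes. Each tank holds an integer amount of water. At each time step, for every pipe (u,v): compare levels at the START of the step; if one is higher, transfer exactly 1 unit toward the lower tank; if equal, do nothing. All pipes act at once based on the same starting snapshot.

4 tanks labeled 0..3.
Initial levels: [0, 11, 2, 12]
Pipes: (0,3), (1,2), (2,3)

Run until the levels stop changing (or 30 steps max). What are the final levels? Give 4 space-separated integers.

Answer: 6 7 5 7

Derivation:
Step 1: flows [3->0,1->2,3->2] -> levels [1 10 4 10]
Step 2: flows [3->0,1->2,3->2] -> levels [2 9 6 8]
Step 3: flows [3->0,1->2,3->2] -> levels [3 8 8 6]
Step 4: flows [3->0,1=2,2->3] -> levels [4 8 7 6]
Step 5: flows [3->0,1->2,2->3] -> levels [5 7 7 6]
Step 6: flows [3->0,1=2,2->3] -> levels [6 7 6 6]
Step 7: flows [0=3,1->2,2=3] -> levels [6 6 7 6]
Step 8: flows [0=3,2->1,2->3] -> levels [6 7 5 7]
Step 9: flows [3->0,1->2,3->2] -> levels [7 6 7 5]
Step 10: flows [0->3,2->1,2->3] -> levels [6 7 5 7]
  -> period-2 cycle: step 10 state = step 8 state; never stabilizes
  -> state at step 30: (30-8) mod 2 = 0, same as step 8 -> [6 7 5 7]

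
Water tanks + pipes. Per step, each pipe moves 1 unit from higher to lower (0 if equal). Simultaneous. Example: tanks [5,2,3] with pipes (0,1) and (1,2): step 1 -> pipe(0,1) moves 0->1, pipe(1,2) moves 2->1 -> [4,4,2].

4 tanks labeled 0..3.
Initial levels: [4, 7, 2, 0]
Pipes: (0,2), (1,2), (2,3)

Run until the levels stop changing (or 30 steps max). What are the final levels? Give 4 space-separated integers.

Answer: 3 3 4 3

Derivation:
Step 1: flows [0->2,1->2,2->3] -> levels [3 6 3 1]
Step 2: flows [0=2,1->2,2->3] -> levels [3 5 3 2]
Step 3: flows [0=2,1->2,2->3] -> levels [3 4 3 3]
Step 4: flows [0=2,1->2,2=3] -> levels [3 3 4 3]
Step 5: flows [2->0,2->1,2->3] -> levels [4 4 1 4]
Step 6: flows [0->2,1->2,3->2] -> levels [3 3 4 3]
  -> period-2 cycle: step 6 state = step 4 state; never stabilizes
  -> state at step 30: (30-4) mod 2 = 0, same as step 4 -> [3 3 4 3]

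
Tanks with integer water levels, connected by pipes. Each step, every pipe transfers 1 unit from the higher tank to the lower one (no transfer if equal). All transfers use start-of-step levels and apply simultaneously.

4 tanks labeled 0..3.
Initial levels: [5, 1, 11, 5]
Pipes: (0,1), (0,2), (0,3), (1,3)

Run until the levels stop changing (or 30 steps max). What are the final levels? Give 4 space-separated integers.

Step 1: flows [0->1,2->0,0=3,3->1] -> levels [5 3 10 4]
Step 2: flows [0->1,2->0,0->3,3->1] -> levels [4 5 9 4]
Step 3: flows [1->0,2->0,0=3,1->3] -> levels [6 3 8 5]
Step 4: flows [0->1,2->0,0->3,3->1] -> levels [5 5 7 5]
Step 5: flows [0=1,2->0,0=3,1=3] -> levels [6 5 6 5]
Step 6: flows [0->1,0=2,0->3,1=3] -> levels [4 6 6 6]
Step 7: flows [1->0,2->0,3->0,1=3] -> levels [7 5 5 5]
Step 8: flows [0->1,0->2,0->3,1=3] -> levels [4 6 6 6]
  -> period-2 cycle: step 8 state = step 6 state; never stabilizes
  -> state at step 30: (30-6) mod 2 = 0, same as step 6 -> [4 6 6 6]

Answer: 4 6 6 6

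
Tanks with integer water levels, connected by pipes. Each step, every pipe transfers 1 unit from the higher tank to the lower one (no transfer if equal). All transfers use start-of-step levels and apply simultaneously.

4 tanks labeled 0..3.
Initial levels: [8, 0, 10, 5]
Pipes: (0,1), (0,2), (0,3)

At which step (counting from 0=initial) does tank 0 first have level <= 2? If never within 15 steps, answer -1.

Answer: -1

Derivation:
Step 1: flows [0->1,2->0,0->3] -> levels [7 1 9 6]
Step 2: flows [0->1,2->0,0->3] -> levels [6 2 8 7]
Step 3: flows [0->1,2->0,3->0] -> levels [7 3 7 6]
Step 4: flows [0->1,0=2,0->3] -> levels [5 4 7 7]
Step 5: flows [0->1,2->0,3->0] -> levels [6 5 6 6]
Step 6: flows [0->1,0=2,0=3] -> levels [5 6 6 6]
Step 7: flows [1->0,2->0,3->0] -> levels [8 5 5 5]
Step 8: flows [0->1,0->2,0->3] -> levels [5 6 6 6]
  -> period-2 cycle (repeats step 6); tank 0 never drops to <=2
Tank 0 never reaches <=2 within 15 steps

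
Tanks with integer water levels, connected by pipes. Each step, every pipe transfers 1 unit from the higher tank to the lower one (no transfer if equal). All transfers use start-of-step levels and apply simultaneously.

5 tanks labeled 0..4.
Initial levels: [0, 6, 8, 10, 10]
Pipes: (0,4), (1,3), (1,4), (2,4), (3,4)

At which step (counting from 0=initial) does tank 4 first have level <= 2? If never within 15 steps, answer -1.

Step 1: flows [4->0,3->1,4->1,4->2,3=4] -> levels [1 8 9 9 7]
Step 2: flows [4->0,3->1,1->4,2->4,3->4] -> levels [2 8 8 7 9]
Step 3: flows [4->0,1->3,4->1,4->2,4->3] -> levels [3 8 9 9 5]
Step 4: flows [4->0,3->1,1->4,2->4,3->4] -> levels [4 8 8 7 7]
Step 5: flows [4->0,1->3,1->4,2->4,3=4] -> levels [5 6 7 8 8]
Step 6: flows [4->0,3->1,4->1,4->2,3=4] -> levels [6 8 8 7 5]
Step 7: flows [0->4,1->3,1->4,2->4,3->4] -> levels [5 6 7 7 9]
Step 8: flows [4->0,3->1,4->1,4->2,4->3] -> levels [6 8 8 7 5]
  -> period-2 cycle (repeats step 6); tank 4 never drops to <=2
Tank 4 never reaches <=2 within 15 steps

Answer: -1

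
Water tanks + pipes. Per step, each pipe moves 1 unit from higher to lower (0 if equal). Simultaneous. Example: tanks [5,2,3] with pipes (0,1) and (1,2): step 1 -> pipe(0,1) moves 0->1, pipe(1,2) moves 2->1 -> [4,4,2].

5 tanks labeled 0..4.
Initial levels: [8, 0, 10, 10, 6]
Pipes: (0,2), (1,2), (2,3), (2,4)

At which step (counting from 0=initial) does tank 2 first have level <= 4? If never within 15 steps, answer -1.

Step 1: flows [2->0,2->1,2=3,2->4] -> levels [9 1 7 10 7]
Step 2: flows [0->2,2->1,3->2,2=4] -> levels [8 2 8 9 7]
Step 3: flows [0=2,2->1,3->2,2->4] -> levels [8 3 7 8 8]
Step 4: flows [0->2,2->1,3->2,4->2] -> levels [7 4 9 7 7]
Step 5: flows [2->0,2->1,2->3,2->4] -> levels [8 5 5 8 8]
Step 6: flows [0->2,1=2,3->2,4->2] -> levels [7 5 8 7 7]
Step 7: flows [2->0,2->1,2->3,2->4] -> levels [8 6 4 8 8]
Tank 2 first reaches <=4 at step 7

Answer: 7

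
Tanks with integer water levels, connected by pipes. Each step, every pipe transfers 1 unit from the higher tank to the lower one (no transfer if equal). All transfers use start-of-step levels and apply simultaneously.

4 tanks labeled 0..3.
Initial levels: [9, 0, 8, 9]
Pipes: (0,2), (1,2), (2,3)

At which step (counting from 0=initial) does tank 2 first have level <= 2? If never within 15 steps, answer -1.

Answer: -1

Derivation:
Step 1: flows [0->2,2->1,3->2] -> levels [8 1 9 8]
Step 2: flows [2->0,2->1,2->3] -> levels [9 2 6 9]
Step 3: flows [0->2,2->1,3->2] -> levels [8 3 7 8]
Step 4: flows [0->2,2->1,3->2] -> levels [7 4 8 7]
Step 5: flows [2->0,2->1,2->3] -> levels [8 5 5 8]
Step 6: flows [0->2,1=2,3->2] -> levels [7 5 7 7]
Step 7: flows [0=2,2->1,2=3] -> levels [7 6 6 7]
Step 8: flows [0->2,1=2,3->2] -> levels [6 6 8 6]
Step 9: flows [2->0,2->1,2->3] -> levels [7 7 5 7]
Step 10: flows [0->2,1->2,3->2] -> levels [6 6 8 6]
  -> period-2 cycle (repeats step 8); tank 2 never drops to <=2
Tank 2 never reaches <=2 within 15 steps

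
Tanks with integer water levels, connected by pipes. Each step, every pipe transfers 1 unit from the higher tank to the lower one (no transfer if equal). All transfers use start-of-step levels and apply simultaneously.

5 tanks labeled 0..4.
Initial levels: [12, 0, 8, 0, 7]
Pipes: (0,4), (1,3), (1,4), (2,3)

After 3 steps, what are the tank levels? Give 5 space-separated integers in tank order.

Answer: 9 3 5 3 7

Derivation:
Step 1: flows [0->4,1=3,4->1,2->3] -> levels [11 1 7 1 7]
Step 2: flows [0->4,1=3,4->1,2->3] -> levels [10 2 6 2 7]
Step 3: flows [0->4,1=3,4->1,2->3] -> levels [9 3 5 3 7]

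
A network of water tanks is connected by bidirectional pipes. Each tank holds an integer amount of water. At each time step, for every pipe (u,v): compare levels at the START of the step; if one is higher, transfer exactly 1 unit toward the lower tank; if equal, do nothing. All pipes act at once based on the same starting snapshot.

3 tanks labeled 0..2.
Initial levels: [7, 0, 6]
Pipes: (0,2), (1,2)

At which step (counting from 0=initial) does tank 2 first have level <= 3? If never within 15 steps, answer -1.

Step 1: flows [0->2,2->1] -> levels [6 1 6]
Step 2: flows [0=2,2->1] -> levels [6 2 5]
Step 3: flows [0->2,2->1] -> levels [5 3 5]
Step 4: flows [0=2,2->1] -> levels [5 4 4]
Step 5: flows [0->2,1=2] -> levels [4 4 5]
Step 6: flows [2->0,2->1] -> levels [5 5 3]
Tank 2 first reaches <=3 at step 6

Answer: 6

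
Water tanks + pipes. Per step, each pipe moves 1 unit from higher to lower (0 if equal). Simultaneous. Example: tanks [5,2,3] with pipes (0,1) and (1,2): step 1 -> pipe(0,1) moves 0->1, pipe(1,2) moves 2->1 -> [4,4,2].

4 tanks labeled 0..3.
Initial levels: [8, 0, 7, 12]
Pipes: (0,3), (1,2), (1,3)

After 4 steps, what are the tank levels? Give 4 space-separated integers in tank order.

Step 1: flows [3->0,2->1,3->1] -> levels [9 2 6 10]
Step 2: flows [3->0,2->1,3->1] -> levels [10 4 5 8]
Step 3: flows [0->3,2->1,3->1] -> levels [9 6 4 8]
Step 4: flows [0->3,1->2,3->1] -> levels [8 6 5 8]

Answer: 8 6 5 8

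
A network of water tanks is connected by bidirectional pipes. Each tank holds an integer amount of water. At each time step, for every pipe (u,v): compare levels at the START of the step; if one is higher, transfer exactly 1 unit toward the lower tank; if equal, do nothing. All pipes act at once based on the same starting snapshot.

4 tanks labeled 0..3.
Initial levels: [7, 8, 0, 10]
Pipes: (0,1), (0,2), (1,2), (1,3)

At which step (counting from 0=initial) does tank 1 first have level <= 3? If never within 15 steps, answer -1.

Answer: -1

Derivation:
Step 1: flows [1->0,0->2,1->2,3->1] -> levels [7 7 2 9]
Step 2: flows [0=1,0->2,1->2,3->1] -> levels [6 7 4 8]
Step 3: flows [1->0,0->2,1->2,3->1] -> levels [6 6 6 7]
Step 4: flows [0=1,0=2,1=2,3->1] -> levels [6 7 6 6]
Step 5: flows [1->0,0=2,1->2,1->3] -> levels [7 4 7 7]
Step 6: flows [0->1,0=2,2->1,3->1] -> levels [6 7 6 6]
  -> period-2 cycle (repeats step 4); tank 1 never drops to <=3
Tank 1 never reaches <=3 within 15 steps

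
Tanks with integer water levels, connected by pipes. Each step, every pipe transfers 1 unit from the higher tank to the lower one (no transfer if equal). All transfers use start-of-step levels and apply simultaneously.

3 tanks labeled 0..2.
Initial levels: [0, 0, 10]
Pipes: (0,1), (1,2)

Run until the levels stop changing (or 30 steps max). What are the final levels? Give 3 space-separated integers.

Answer: 4 2 4

Derivation:
Step 1: flows [0=1,2->1] -> levels [0 1 9]
Step 2: flows [1->0,2->1] -> levels [1 1 8]
Step 3: flows [0=1,2->1] -> levels [1 2 7]
Step 4: flows [1->0,2->1] -> levels [2 2 6]
Step 5: flows [0=1,2->1] -> levels [2 3 5]
Step 6: flows [1->0,2->1] -> levels [3 3 4]
Step 7: flows [0=1,2->1] -> levels [3 4 3]
Step 8: flows [1->0,1->2] -> levels [4 2 4]
Step 9: flows [0->1,2->1] -> levels [3 4 3]
  -> period-2 cycle: step 9 state = step 7 state; never stabilizes
  -> state at step 30: (30-7) mod 2 = 1, same as step 8 -> [4 2 4]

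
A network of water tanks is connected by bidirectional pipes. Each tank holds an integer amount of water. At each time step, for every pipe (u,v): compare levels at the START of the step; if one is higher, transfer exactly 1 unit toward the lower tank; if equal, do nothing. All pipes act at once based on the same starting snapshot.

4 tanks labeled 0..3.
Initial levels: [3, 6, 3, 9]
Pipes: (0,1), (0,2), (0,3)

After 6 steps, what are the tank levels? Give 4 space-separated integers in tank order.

Answer: 6 5 5 5

Derivation:
Step 1: flows [1->0,0=2,3->0] -> levels [5 5 3 8]
Step 2: flows [0=1,0->2,3->0] -> levels [5 5 4 7]
Step 3: flows [0=1,0->2,3->0] -> levels [5 5 5 6]
Step 4: flows [0=1,0=2,3->0] -> levels [6 5 5 5]
Step 5: flows [0->1,0->2,0->3] -> levels [3 6 6 6]
Step 6: flows [1->0,2->0,3->0] -> levels [6 5 5 5]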